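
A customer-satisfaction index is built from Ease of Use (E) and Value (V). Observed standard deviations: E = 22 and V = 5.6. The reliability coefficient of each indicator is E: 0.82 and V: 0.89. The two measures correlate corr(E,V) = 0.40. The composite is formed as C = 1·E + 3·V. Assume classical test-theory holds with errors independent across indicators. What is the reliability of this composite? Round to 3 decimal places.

Var(C) = 22² + 3²·5.6² + 2·[3·22·5.6·0.40] = 766.24 + 295.68 = 1061.92.
Under uncorrelated errors the observed covariances equal the true-score covariances, so only the own-variance terms attenuate.
True-score variance = [22²·0.82 + 3²·5.6²·0.89] + 295.68 = 648.074 + 295.68 = 943.754.
Reliability = 943.754 / 1061.92 = 0.889.

0.889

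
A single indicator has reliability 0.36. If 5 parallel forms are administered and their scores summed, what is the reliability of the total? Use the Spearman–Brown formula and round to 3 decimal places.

0.738

ρ_k = kρ / (1 + (k−1)ρ) = 5·0.36 / (1 + 4·0.36) = 1.800 / 2.440 = 0.738.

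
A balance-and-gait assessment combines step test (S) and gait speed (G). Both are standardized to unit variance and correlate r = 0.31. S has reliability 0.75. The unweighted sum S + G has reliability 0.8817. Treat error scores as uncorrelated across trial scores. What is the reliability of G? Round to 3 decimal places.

Var(S+G) = 2 + 2·0.31 = 2.620.
True-score variance = ρ_S + ρ_G + 2·0.31, so 0.8817 = (0.75 + ρ_G + 0.62) / 2.620.
ρ_G = 0.8817·2.620 − 0.75 − 0.62 = 0.940.

0.940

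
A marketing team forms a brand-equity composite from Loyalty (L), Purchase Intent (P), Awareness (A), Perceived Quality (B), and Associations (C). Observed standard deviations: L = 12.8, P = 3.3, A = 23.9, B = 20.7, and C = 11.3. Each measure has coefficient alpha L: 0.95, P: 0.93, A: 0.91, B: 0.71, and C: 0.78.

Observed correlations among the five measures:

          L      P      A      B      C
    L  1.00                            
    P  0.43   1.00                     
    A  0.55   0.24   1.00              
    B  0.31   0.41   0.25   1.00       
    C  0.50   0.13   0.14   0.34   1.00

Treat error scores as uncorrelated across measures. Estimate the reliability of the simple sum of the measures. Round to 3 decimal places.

Var(L+P+A+B+C) = 12.8² + 3.3² + 23.9² + 20.7² + 11.3² + 2·[12.8·3.3·0.43 + 12.8·23.9·0.55 + 12.8·20.7·0.31 + 12.8·11.3·0.50 + 3.3·23.9·0.24 + 3.3·20.7·0.41 + 3.3·11.3·0.13 + 23.9·20.7·0.25 + 23.9·11.3·0.14 + 20.7·11.3·0.34] = 1302.12 + 1267.36 = 2569.48.
Under uncorrelated errors the observed covariances equal the true-score covariances, so only the own-variance terms attenuate.
True-score variance = [12.8²·0.95 + 3.3²·0.93 + 23.9²·0.91 + 20.7²·0.71 + 11.3²·0.78] + 1267.36 = 1089.4 + 1267.36 = 2356.77.
Reliability = 2356.77 / 2569.48 = 0.917.

0.917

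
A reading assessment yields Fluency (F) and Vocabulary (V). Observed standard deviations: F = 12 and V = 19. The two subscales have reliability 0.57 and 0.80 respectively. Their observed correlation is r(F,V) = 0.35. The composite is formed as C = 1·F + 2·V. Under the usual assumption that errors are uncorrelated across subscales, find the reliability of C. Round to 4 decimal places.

0.8161

Var(C) = 12² + 2²·19² + 2·[2·12·19·0.35] = 1588 + 319.2 = 1907.2.
Because errors are independent across components, Cov(Tᵢ,Tⱼ) = Cov(Xᵢ,Xⱼ); the off-diagonal part of the true-score variance is the same as above.
True-score variance = [12²·0.57 + 2²·19²·0.80] + 319.2 = 1237.28 + 319.2 = 1556.48.
Reliability = 1556.48 / 1907.2 = 0.8161.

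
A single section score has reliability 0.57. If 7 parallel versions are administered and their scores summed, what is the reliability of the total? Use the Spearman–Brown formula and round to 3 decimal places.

0.903

ρ_k = kρ / (1 + (k−1)ρ) = 7·0.57 / (1 + 6·0.57) = 3.990 / 4.420 = 0.903.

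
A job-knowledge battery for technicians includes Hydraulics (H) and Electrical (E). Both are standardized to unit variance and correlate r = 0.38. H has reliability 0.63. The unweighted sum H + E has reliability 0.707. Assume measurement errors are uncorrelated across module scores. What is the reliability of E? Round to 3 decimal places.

0.561

Var(H+E) = 2 + 2·0.38 = 2.760.
True-score variance = ρ_H + ρ_E + 2·0.38, so 0.707 = (0.63 + ρ_E + 0.76) / 2.760.
ρ_E = 0.707·2.760 − 0.63 − 0.76 = 0.561.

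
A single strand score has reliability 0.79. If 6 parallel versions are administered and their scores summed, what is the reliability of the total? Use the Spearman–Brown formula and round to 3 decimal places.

ρ_k = kρ / (1 + (k−1)ρ) = 6·0.79 / (1 + 5·0.79) = 4.740 / 4.950 = 0.958.

0.958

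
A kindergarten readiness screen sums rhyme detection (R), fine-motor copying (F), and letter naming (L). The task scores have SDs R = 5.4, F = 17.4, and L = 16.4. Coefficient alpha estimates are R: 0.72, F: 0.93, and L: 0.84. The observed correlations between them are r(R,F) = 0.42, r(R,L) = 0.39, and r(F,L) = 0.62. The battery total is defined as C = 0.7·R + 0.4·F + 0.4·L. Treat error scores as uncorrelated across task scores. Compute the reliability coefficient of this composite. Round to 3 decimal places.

Var(C) = 0.7²·5.4² + 0.4²·17.4² + 0.4²·16.4² + 2·[0.28·5.4·17.4·0.42 + 0.28·5.4·16.4·0.39 + 0.16·17.4·16.4·0.62] = 105.764 + 98.0563 = 203.82.
With uncorrelated errors the cross-covariances are all true-score covariance, so they carry over unchanged; only the diagonal terms shrink to ρᵢσᵢ².
True-score variance = [0.7²·5.4²·0.72 + 0.4²·17.4²·0.93 + 0.4²·16.4²·0.84] + 98.0563 = 91.4866 + 98.0563 = 189.543.
Reliability = 189.543 / 203.82 = 0.930.

0.930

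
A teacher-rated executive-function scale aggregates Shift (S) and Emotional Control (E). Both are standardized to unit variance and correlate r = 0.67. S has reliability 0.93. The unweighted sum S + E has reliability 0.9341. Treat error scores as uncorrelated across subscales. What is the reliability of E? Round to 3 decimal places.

0.850

Var(S+E) = 2 + 2·0.67 = 3.340.
True-score variance = ρ_S + ρ_E + 2·0.67, so 0.9341 = (0.93 + ρ_E + 1.34) / 3.340.
ρ_E = 0.9341·3.340 − 0.93 − 1.34 = 0.850.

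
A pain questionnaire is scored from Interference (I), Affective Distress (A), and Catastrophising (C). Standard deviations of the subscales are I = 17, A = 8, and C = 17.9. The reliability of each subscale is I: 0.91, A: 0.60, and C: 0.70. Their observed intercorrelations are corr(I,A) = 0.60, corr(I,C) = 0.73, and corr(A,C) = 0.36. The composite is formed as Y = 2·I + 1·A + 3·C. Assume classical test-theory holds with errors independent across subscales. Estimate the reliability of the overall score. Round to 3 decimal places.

Var(Y) = 2²·17² + 8² + 3²·17.9² + 2·[2·17·8·0.60 + 6·17·17.9·0.73 + 3·8·17.9·0.36] = 4103.69 + 3301.38 = 7405.07.
With uncorrelated errors the cross-covariances are all true-score covariance, so they carry over unchanged; only the diagonal terms shrink to ρᵢσᵢ².
True-score variance = [2²·17²·0.91 + 8²·0.60 + 3²·17.9²·0.70] + 3301.38 = 3108.94 + 3301.38 = 6410.32.
Reliability = 6410.32 / 7405.07 = 0.866.

0.866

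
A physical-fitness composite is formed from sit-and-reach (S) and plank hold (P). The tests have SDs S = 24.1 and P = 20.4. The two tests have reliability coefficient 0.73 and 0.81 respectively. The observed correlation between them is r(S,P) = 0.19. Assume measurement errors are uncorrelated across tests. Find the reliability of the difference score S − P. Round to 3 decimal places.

Var(S−P) = 24.1² + 20.4² − 2·24.1·20.4·0.19 = 996.97 − 186.823 = 810.147.
Because errors are independent across components, Cov(Tᵢ,Tⱼ) = Cov(Xᵢ,Xⱼ); the off-diagonal part of the true-score variance is the same as above.
True-score variance = [24.1²·0.73 + 20.4²·0.81] − 186.823 = 761.081 − 186.823 = 574.258.
Reliability = 574.258 / 810.147 = 0.709.

0.709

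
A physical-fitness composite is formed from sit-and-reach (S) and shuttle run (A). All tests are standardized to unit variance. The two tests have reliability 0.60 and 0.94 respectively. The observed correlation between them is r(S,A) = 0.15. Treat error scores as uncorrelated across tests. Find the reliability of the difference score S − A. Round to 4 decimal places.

0.7294

Var(S−A) = 1 + 1 − 2·0.15 = 2 − 0.3 = 1.7.
Under uncorrelated errors the observed covariances equal the true-score covariances, so only the own-variance terms attenuate.
True-score variance = [0.60 + 0.94] − 0.3 = 1.54 − 0.3 = 1.24.
Reliability = 1.24 / 1.7 = 0.7294.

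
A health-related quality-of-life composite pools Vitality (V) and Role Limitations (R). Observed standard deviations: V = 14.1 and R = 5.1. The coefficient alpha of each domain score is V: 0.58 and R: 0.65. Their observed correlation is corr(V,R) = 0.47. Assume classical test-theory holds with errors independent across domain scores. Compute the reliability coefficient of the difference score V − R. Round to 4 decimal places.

Var(V−R) = 14.1² + 5.1² − 2·14.1·5.1·0.47 = 224.82 − 67.5954 = 157.225.
Because errors are independent across components, Cov(Tᵢ,Tⱼ) = Cov(Xᵢ,Xⱼ); the off-diagonal part of the true-score variance is the same as above.
True-score variance = [14.1²·0.58 + 5.1²·0.65] − 67.5954 = 132.216 − 67.5954 = 64.6209.
Reliability = 64.6209 / 157.225 = 0.4110.

0.4110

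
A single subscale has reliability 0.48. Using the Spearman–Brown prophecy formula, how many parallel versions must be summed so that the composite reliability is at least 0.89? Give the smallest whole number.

9

k ≥ ρ*(1−ρ₁)/(ρ₁(1−ρ*)) = 0.89·0.52 / (0.48·0.11) = 8.765.
Smallest integer k = 9.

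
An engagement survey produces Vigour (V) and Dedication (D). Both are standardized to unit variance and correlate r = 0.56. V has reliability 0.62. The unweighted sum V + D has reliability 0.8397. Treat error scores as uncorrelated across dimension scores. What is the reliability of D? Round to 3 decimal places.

Var(V+D) = 2 + 2·0.56 = 3.120.
True-score variance = ρ_V + ρ_D + 2·0.56, so 0.8397 = (0.62 + ρ_D + 1.12) / 3.120.
ρ_D = 0.8397·3.120 − 0.62 − 1.12 = 0.880.

0.880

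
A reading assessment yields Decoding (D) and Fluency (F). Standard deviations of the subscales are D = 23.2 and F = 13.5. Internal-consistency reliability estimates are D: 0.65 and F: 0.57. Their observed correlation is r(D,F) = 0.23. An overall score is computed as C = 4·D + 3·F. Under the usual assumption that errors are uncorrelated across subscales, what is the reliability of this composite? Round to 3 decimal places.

0.690

Var(C) = 4²·23.2² + 3²·13.5² + 2·[12·23.2·13.5·0.23] = 10252.1 + 1728.86 = 11981.
With uncorrelated errors the cross-covariances are all true-score covariance, so they carry over unchanged; only the diagonal terms shrink to ρᵢσᵢ².
True-score variance = [4²·23.2²·0.65 + 3²·13.5²·0.57] + 1728.86 = 6532.64 + 1728.86 = 8261.5.
Reliability = 8261.5 / 11981 = 0.690.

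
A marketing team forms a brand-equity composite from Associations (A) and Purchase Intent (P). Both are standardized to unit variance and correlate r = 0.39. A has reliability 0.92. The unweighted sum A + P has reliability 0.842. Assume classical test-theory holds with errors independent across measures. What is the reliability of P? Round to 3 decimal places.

Var(A+P) = 2 + 2·0.39 = 2.780.
True-score variance = ρ_A + ρ_P + 2·0.39, so 0.842 = (0.92 + ρ_P + 0.78) / 2.780.
ρ_P = 0.842·2.780 − 0.92 − 0.78 = 0.641.

0.641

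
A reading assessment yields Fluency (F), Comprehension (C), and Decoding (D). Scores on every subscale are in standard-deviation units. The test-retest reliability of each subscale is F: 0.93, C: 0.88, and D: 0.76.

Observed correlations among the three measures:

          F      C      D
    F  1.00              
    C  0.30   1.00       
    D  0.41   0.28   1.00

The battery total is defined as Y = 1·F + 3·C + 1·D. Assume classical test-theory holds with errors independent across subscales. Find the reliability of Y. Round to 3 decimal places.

Var(Y) = 1 + 3² + 1 + 2·[3·0.30 + 0.41 + 3·0.28] = 11 + 4.3 = 15.3.
Under uncorrelated errors the observed covariances equal the true-score covariances, so only the own-variance terms attenuate.
True-score variance = [0.93 + 3²·0.88 + 0.76] + 4.3 = 9.61 + 4.3 = 13.91.
Reliability = 13.91 / 15.3 = 0.909.

0.909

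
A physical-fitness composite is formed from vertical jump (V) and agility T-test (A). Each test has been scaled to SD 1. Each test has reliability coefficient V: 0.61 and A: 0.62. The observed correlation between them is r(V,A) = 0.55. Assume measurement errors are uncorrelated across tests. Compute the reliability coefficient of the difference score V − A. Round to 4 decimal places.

0.1444

Var(V−A) = 1 + 1 − 2·0.55 = 2 − 1.1 = 0.9.
With uncorrelated errors the cross-covariances are all true-score covariance, so they carry over unchanged; only the diagonal terms shrink to ρᵢσᵢ².
True-score variance = [0.61 + 0.62] − 1.1 = 1.23 − 1.1 = 0.13.
Reliability = 0.13 / 0.9 = 0.1444.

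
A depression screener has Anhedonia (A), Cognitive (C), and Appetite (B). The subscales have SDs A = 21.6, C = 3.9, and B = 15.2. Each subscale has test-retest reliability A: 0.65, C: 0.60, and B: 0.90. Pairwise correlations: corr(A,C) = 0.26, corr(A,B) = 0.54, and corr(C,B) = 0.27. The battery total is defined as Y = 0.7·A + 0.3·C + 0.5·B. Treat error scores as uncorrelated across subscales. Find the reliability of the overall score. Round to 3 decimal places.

0.797

Var(Y) = 0.7²·21.6² + 0.3²·3.9² + 0.5²·15.2² + 2·[0.21·21.6·3.9·0.26 + 0.35·21.6·15.2·0.54 + 0.15·3.9·15.2·0.27] = 287.743 + 138.106 = 425.849.
With uncorrelated errors the cross-covariances are all true-score covariance, so they carry over unchanged; only the diagonal terms shrink to ρᵢσᵢ².
True-score variance = [0.7²·21.6²·0.65 + 0.3²·3.9²·0.60 + 0.5²·15.2²·0.90] + 138.106 = 201.405 + 138.106 = 339.51.
Reliability = 339.51 / 425.849 = 0.797.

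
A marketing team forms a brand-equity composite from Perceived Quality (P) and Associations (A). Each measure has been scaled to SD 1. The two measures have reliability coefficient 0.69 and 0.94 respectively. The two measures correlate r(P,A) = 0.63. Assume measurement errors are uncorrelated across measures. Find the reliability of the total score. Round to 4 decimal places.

Var(P+A) = 2 + 2·[0.63] = 2 + 1.26 = 3.26.
With uncorrelated errors the cross-covariances are all true-score covariance, so they carry over unchanged; only the diagonal terms shrink to ρᵢσᵢ².
True-score variance = [0.69 + 0.94] + 1.26 = 1.63 + 1.26 = 2.89.
Reliability = 2.89 / 3.26 = 0.8865.

0.8865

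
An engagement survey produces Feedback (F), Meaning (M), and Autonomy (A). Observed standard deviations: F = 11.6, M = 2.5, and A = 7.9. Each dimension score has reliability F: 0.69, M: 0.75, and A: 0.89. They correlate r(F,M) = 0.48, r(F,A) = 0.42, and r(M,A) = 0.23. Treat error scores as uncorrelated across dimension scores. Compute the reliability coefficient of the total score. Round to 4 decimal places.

0.8419

Var(F+M+A) = 11.6² + 2.5² + 7.9² + 2·[11.6·2.5·0.48 + 11.6·7.9·0.42 + 2.5·7.9·0.23] = 203.22 + 113.903 = 317.123.
Because errors are independent across components, Cov(Tᵢ,Tⱼ) = Cov(Xᵢ,Xⱼ); the off-diagonal part of the true-score variance is the same as above.
True-score variance = [11.6²·0.69 + 2.5²·0.75 + 7.9²·0.89] + 113.903 = 153.079 + 113.903 = 266.981.
Reliability = 266.981 / 317.123 = 0.8419.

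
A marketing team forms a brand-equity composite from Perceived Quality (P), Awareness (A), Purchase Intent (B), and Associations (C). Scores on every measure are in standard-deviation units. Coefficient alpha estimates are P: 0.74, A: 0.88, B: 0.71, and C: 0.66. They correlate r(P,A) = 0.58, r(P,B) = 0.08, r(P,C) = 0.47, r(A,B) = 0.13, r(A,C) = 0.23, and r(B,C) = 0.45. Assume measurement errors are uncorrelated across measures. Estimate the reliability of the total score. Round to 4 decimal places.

Var(P+A+B+C) = 4 + 2·[0.58 + 0.08 + 0.47 + 0.13 + 0.23 + 0.45] = 4 + 3.88 = 7.88.
With uncorrelated errors the cross-covariances are all true-score covariance, so they carry over unchanged; only the diagonal terms shrink to ρᵢσᵢ².
True-score variance = [0.74 + 0.88 + 0.71 + 0.66] + 3.88 = 2.99 + 3.88 = 6.87.
Reliability = 6.87 / 7.88 = 0.8718.

0.8718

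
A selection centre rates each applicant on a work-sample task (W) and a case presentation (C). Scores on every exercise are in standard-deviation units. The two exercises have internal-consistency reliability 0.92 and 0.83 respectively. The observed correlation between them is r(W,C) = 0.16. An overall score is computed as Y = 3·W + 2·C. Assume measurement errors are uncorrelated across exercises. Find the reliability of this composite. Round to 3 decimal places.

0.906

Var(Y) = 3² + 2² + 2·[6·0.16] = 13 + 1.92 = 14.92.
With uncorrelated errors the cross-covariances are all true-score covariance, so they carry over unchanged; only the diagonal terms shrink to ρᵢσᵢ².
True-score variance = [3²·0.92 + 2²·0.83] + 1.92 = 11.6 + 1.92 = 13.52.
Reliability = 13.52 / 14.92 = 0.906.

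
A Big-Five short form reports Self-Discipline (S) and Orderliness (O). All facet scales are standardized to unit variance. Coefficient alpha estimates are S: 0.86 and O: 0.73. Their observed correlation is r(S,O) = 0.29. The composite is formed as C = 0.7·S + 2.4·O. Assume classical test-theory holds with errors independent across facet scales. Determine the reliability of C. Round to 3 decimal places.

0.775

Var(C) = 0.7² + 2.4² + 2·[1.68·0.29] = 6.25 + 0.9744 = 7.2244.
Because errors are independent across components, Cov(Tᵢ,Tⱼ) = Cov(Xᵢ,Xⱼ); the off-diagonal part of the true-score variance is the same as above.
True-score variance = [0.7²·0.86 + 2.4²·0.73] + 0.9744 = 4.6262 + 0.9744 = 5.6006.
Reliability = 5.6006 / 7.2244 = 0.775.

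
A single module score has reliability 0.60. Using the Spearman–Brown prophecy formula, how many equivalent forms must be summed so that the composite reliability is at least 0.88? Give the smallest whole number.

k ≥ ρ*(1−ρ₁)/(ρ₁(1−ρ*)) = 0.88·0.40 / (0.60·0.12) = 4.889.
Smallest integer k = 5.

5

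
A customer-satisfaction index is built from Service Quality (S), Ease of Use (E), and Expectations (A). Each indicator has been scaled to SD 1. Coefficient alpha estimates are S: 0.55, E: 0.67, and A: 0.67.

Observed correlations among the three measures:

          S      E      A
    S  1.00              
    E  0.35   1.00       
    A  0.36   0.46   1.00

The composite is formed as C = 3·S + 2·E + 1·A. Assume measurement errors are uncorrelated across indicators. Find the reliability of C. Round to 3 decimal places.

0.743

Var(C) = 3² + 2² + 1 + 2·[6·0.35 + 3·0.36 + 2·0.46] = 14 + 8.2 = 22.2.
With uncorrelated errors the cross-covariances are all true-score covariance, so they carry over unchanged; only the diagonal terms shrink to ρᵢσᵢ².
True-score variance = [3²·0.55 + 2²·0.67 + 0.67] + 8.2 = 8.3 + 8.2 = 16.5.
Reliability = 16.5 / 22.2 = 0.743.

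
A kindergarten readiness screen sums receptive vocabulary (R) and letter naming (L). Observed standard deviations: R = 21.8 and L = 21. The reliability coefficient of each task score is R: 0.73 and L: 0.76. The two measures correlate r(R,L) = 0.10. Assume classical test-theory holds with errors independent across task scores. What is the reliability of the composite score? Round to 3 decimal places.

0.768

Var(R+L) = 21.8² + 21² + 2·[21.8·21·0.10] = 916.24 + 91.56 = 1007.8.
Because errors are independent across components, Cov(Tᵢ,Tⱼ) = Cov(Xᵢ,Xⱼ); the off-diagonal part of the true-score variance is the same as above.
True-score variance = [21.8²·0.73 + 21²·0.76] + 91.56 = 682.085 + 91.56 = 773.645.
Reliability = 773.645 / 1007.8 = 0.768.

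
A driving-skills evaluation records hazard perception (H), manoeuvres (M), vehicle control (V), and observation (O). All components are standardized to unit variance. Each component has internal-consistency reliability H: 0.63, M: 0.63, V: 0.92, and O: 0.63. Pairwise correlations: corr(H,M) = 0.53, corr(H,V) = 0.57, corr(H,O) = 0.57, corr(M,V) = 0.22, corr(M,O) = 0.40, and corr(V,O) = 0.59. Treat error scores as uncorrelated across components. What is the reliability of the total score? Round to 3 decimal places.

Var(H+M+V+O) = 4 + 2·[0.53 + 0.57 + 0.57 + 0.22 + 0.40 + 0.59] = 4 + 5.76 = 9.76.
Because errors are independent across components, Cov(Tᵢ,Tⱼ) = Cov(Xᵢ,Xⱼ); the off-diagonal part of the true-score variance is the same as above.
True-score variance = [0.63 + 0.63 + 0.92 + 0.63] + 5.76 = 2.81 + 5.76 = 8.57.
Reliability = 8.57 / 9.76 = 0.878.

0.878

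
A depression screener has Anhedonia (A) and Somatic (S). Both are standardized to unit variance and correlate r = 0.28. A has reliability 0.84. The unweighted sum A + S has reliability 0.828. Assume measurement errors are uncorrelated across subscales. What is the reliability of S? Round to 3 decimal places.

0.720

Var(A+S) = 2 + 2·0.28 = 2.560.
True-score variance = ρ_A + ρ_S + 2·0.28, so 0.828 = (0.84 + ρ_S + 0.56) / 2.560.
ρ_S = 0.828·2.560 − 0.84 − 0.56 = 0.720.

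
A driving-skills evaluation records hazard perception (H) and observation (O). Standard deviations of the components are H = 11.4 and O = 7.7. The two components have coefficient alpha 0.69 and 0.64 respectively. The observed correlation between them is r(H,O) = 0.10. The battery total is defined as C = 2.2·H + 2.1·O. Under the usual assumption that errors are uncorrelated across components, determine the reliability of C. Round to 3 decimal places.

0.702

Var(C) = 2.2²·11.4² + 2.1²·7.7² + 2·[4.62·11.4·7.7·0.10] = 890.475 + 81.1087 = 971.584.
Under uncorrelated errors the observed covariances equal the true-score covariances, so only the own-variance terms attenuate.
True-score variance = [2.2²·11.4²·0.69 + 2.1²·7.7²·0.64] + 81.1087 = 601.355 + 81.1087 = 682.463.
Reliability = 682.463 / 971.584 = 0.702.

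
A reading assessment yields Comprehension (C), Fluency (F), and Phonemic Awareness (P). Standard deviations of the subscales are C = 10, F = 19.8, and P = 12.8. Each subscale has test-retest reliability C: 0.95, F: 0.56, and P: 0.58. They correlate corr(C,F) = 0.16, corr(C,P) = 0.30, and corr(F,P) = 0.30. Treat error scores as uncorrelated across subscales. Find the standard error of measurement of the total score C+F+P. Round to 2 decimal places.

15.69

Var(total) = 655.88 + 292.224 = 948.104.
True-score variance = 409.57 + 292.224 = 701.794, so reliability = 0.7402.
Error variance = 948.104 − 701.794 = 246.31; SEM = √246.31 = 15.69.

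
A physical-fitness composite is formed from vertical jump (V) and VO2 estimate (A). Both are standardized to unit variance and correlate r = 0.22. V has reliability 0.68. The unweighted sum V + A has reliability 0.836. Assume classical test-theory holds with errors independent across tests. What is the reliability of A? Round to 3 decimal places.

0.920

Var(V+A) = 2 + 2·0.22 = 2.440.
True-score variance = ρ_V + ρ_A + 2·0.22, so 0.836 = (0.68 + ρ_A + 0.44) / 2.440.
ρ_A = 0.836·2.440 − 0.68 − 0.44 = 0.920.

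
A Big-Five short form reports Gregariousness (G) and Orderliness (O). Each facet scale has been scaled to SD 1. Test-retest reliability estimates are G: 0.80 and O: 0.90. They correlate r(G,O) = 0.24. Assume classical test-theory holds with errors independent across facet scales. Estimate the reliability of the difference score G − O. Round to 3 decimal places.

Var(G−O) = 1 + 1 − 2·0.24 = 2 − 0.48 = 1.52.
With uncorrelated errors the cross-covariances are all true-score covariance, so they carry over unchanged; only the diagonal terms shrink to ρᵢσᵢ².
True-score variance = [0.80 + 0.90] − 0.48 = 1.7 − 0.48 = 1.22.
Reliability = 1.22 / 1.52 = 0.803.

0.803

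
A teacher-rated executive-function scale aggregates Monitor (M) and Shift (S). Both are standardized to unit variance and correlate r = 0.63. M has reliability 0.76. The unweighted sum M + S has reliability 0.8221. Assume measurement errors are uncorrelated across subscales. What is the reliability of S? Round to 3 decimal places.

Var(M+S) = 2 + 2·0.63 = 3.260.
True-score variance = ρ_M + ρ_S + 2·0.63, so 0.8221 = (0.76 + ρ_S + 1.26) / 3.260.
ρ_S = 0.8221·3.260 − 0.76 − 1.26 = 0.660.

0.660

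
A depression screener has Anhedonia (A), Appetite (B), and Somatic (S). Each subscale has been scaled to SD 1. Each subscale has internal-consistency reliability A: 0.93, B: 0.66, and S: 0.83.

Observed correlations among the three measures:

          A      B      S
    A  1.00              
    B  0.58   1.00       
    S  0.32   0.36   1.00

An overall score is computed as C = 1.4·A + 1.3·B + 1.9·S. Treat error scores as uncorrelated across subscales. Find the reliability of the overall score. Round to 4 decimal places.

Var(C) = 1.4² + 1.3² + 1.9² + 2·[1.82·0.58 + 2.66·0.32 + 2.47·0.36] = 7.26 + 5.592 = 12.852.
Under uncorrelated errors the observed covariances equal the true-score covariances, so only the own-variance terms attenuate.
True-score variance = [1.4²·0.93 + 1.3²·0.66 + 1.9²·0.83] + 5.592 = 5.9345 + 5.592 = 11.5265.
Reliability = 11.5265 / 12.852 = 0.8969.

0.8969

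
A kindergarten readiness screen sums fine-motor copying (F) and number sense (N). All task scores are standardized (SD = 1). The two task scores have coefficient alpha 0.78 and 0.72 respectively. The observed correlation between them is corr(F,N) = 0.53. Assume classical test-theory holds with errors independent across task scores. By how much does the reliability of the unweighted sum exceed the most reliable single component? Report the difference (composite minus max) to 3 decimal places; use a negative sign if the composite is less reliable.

Var(sum) = 2 + 1.06 = 3.06; true-score variance = 1.5 + 1.06 = 2.56; composite reliability = 0.8366.
Max component reliability = 0.7800.
Difference = 0.8366 − 0.7800 = 0.057.

0.057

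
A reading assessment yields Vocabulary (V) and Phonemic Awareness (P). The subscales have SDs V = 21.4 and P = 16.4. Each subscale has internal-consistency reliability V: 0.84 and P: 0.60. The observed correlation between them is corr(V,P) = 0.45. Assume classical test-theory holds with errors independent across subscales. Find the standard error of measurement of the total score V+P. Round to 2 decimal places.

Var(total) = 726.92 + 315.864 = 1042.78.
True-score variance = 546.062 + 315.864 = 861.926, so reliability = 0.8266.
Error variance = 1042.78 − 861.926 = 180.858; SEM = √180.858 = 13.45.

13.45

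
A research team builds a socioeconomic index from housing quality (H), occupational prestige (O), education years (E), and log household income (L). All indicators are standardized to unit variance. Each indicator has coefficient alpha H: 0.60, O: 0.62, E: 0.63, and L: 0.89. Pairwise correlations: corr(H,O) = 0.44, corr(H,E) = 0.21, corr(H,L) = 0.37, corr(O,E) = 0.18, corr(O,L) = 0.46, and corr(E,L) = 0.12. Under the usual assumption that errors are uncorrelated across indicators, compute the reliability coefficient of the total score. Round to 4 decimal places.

0.8333

Var(H+O+E+L) = 4 + 2·[0.44 + 0.21 + 0.37 + 0.18 + 0.46 + 0.12] = 4 + 3.56 = 7.56.
Under uncorrelated errors the observed covariances equal the true-score covariances, so only the own-variance terms attenuate.
True-score variance = [0.60 + 0.62 + 0.63 + 0.89] + 3.56 = 2.74 + 3.56 = 6.3.
Reliability = 6.3 / 7.56 = 0.8333.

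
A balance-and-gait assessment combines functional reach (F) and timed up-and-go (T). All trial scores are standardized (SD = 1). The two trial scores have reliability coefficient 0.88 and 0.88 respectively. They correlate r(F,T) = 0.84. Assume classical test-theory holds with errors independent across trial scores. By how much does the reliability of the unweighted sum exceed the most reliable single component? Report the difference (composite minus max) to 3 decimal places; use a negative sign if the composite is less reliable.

0.055

Var(sum) = 2 + 1.68 = 3.68; true-score variance = 1.76 + 1.68 = 3.44; composite reliability = 0.9348.
Max component reliability = 0.8800.
Difference = 0.9348 − 0.8800 = 0.055.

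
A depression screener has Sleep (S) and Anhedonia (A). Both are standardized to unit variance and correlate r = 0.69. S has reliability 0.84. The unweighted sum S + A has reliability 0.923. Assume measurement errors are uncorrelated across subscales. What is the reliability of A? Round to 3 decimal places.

0.900

Var(S+A) = 2 + 2·0.69 = 3.380.
True-score variance = ρ_S + ρ_A + 2·0.69, so 0.923 = (0.84 + ρ_A + 1.38) / 3.380.
ρ_A = 0.923·3.380 − 0.84 − 1.38 = 0.900.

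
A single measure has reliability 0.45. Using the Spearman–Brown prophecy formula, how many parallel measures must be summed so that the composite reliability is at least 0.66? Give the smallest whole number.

k ≥ ρ*(1−ρ₁)/(ρ₁(1−ρ*)) = 0.66·0.55 / (0.45·0.34) = 2.373.
Smallest integer k = 3.

3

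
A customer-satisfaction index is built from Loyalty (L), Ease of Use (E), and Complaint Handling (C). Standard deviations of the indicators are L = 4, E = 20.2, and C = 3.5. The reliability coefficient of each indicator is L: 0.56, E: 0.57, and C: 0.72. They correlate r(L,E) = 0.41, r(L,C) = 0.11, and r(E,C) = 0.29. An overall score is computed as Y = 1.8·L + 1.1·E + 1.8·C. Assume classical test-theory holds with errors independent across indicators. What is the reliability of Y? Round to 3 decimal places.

0.695

Var(Y) = 1.8²·4² + 1.1²·20.2² + 1.8²·3.5² + 2·[1.98·4·20.2·0.41 + 3.24·4·3.5·0.11 + 1.98·20.2·3.5·0.29] = 585.258 + 222.358 = 807.616.
With uncorrelated errors the cross-covariances are all true-score covariance, so they carry over unchanged; only the diagonal terms shrink to ρᵢσᵢ².
True-score variance = [1.8²·4²·0.56 + 1.1²·20.2²·0.57 + 1.8²·3.5²·0.72] + 222.358 = 339.032 + 222.358 = 561.39.
Reliability = 561.39 / 807.616 = 0.695.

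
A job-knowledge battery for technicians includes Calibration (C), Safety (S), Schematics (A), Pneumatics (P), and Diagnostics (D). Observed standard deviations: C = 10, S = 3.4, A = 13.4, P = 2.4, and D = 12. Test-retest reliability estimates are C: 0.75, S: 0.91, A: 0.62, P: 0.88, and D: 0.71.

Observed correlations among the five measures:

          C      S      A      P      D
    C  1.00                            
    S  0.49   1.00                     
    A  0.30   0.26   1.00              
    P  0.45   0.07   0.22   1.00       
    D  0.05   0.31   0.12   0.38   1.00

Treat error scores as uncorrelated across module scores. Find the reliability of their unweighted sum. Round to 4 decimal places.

0.8082

Var(C+S+A+P+D) = 10² + 3.4² + 13.4² + 2.4² + 12² + 2·[10·3.4·0.49 + 10·13.4·0.30 + 10·2.4·0.45 + 10·12·0.05 + 3.4·13.4·0.26 + 3.4·2.4·0.07 + 3.4·12·0.31 + 13.4·2.4·0.22 + 13.4·12·0.12 + 2.4·12·0.38] = 440.88 + 272.08 = 712.96.
With uncorrelated errors the cross-covariances are all true-score covariance, so they carry over unchanged; only the diagonal terms shrink to ρᵢσᵢ².
True-score variance = [10²·0.75 + 3.4²·0.91 + 13.4²·0.62 + 2.4²·0.88 + 12²·0.71] + 272.08 = 304.156 + 272.08 = 576.236.
Reliability = 576.236 / 712.96 = 0.8082.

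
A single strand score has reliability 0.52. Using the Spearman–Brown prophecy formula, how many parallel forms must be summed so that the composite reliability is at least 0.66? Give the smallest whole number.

k ≥ ρ*(1−ρ₁)/(ρ₁(1−ρ*)) = 0.66·0.48 / (0.52·0.34) = 1.792.
Smallest integer k = 2.

2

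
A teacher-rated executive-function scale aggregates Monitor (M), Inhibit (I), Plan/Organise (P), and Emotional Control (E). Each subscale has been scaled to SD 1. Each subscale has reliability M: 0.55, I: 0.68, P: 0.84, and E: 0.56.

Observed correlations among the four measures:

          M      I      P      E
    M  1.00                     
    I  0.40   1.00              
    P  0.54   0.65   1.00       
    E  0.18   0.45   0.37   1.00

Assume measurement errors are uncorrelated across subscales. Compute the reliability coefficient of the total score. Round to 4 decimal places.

0.8508

Var(M+I+P+E) = 4 + 2·[0.40 + 0.54 + 0.18 + 0.65 + 0.45 + 0.37] = 4 + 5.18 = 9.18.
Under uncorrelated errors the observed covariances equal the true-score covariances, so only the own-variance terms attenuate.
True-score variance = [0.55 + 0.68 + 0.84 + 0.56] + 5.18 = 2.63 + 5.18 = 7.81.
Reliability = 7.81 / 9.18 = 0.8508.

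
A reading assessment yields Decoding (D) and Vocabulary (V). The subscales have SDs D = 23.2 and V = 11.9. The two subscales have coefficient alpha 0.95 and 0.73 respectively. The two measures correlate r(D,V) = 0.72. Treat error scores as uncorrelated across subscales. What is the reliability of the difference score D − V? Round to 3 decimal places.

0.769

Var(D−V) = 23.2² + 11.9² − 2·23.2·11.9·0.72 = 679.85 − 397.555 = 282.295.
With uncorrelated errors the cross-covariances are all true-score covariance, so they carry over unchanged; only the diagonal terms shrink to ρᵢσᵢ².
True-score variance = [23.2²·0.95 + 11.9²·0.73] − 397.555 = 614.703 − 397.555 = 217.148.
Reliability = 217.148 / 282.295 = 0.769.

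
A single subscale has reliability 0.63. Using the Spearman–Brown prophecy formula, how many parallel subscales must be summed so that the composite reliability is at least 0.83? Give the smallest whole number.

3

k ≥ ρ*(1−ρ₁)/(ρ₁(1−ρ*)) = 0.83·0.37 / (0.63·0.17) = 2.867.
Smallest integer k = 3.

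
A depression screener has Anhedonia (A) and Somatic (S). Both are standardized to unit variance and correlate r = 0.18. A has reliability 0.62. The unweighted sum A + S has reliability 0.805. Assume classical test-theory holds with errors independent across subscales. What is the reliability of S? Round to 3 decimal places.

Var(A+S) = 2 + 2·0.18 = 2.360.
True-score variance = ρ_A + ρ_S + 2·0.18, so 0.805 = (0.62 + ρ_S + 0.36) / 2.360.
ρ_S = 0.805·2.360 − 0.62 − 0.36 = 0.920.

0.920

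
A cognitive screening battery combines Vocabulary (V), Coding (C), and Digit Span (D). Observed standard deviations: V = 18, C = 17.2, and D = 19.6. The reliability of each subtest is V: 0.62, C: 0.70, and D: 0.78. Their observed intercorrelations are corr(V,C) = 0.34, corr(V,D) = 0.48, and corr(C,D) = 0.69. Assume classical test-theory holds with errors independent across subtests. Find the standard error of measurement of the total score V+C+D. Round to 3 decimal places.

Var(total) = 1004 + 1014.44 = 2018.44.
True-score variance = 707.613 + 1014.44 = 1722.05, so reliability = 0.8532.
Error variance = 2018.44 − 1722.05 = 296.387; SEM = √296.387 = 17.216.

17.216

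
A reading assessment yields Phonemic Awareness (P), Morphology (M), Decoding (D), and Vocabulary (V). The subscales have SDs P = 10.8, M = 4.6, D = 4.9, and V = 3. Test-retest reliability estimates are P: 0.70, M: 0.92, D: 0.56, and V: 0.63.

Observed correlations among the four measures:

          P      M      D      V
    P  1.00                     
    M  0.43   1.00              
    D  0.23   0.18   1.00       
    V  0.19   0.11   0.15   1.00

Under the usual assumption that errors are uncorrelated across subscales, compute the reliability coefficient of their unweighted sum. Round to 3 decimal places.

Var(P+M+D+V) = 10.8² + 4.6² + 4.9² + 3² + 2·[10.8·4.6·0.43 + 10.8·4.9·0.23 + 10.8·3·0.19 + 4.6·4.9·0.18 + 4.6·3·0.11 + 4.9·3·0.15] = 170.81 + 94.9404 = 265.75.
Under uncorrelated errors the observed covariances equal the true-score covariances, so only the own-variance terms attenuate.
True-score variance = [10.8²·0.70 + 4.6²·0.92 + 4.9²·0.56 + 3²·0.63] + 94.9404 = 120.231 + 94.9404 = 215.171.
Reliability = 215.171 / 265.75 = 0.810.

0.810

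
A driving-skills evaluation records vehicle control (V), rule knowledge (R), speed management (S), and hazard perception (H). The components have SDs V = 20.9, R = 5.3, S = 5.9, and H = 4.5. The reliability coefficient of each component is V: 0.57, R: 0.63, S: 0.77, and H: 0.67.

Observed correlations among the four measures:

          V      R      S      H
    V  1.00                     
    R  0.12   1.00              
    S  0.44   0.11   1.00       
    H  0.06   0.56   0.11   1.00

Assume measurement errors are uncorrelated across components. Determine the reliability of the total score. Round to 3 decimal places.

0.698

Var(V+R+S+H) = 20.9² + 5.3² + 5.9² + 4.5² + 2·[20.9·5.3·0.12 + 20.9·5.9·0.44 + 20.9·4.5·0.06 + 5.3·5.9·0.11 + 5.3·4.5·0.56 + 5.9·4.5·0.11] = 519.96 + 185.816 = 705.776.
Because errors are independent across components, Cov(Tᵢ,Tⱼ) = Cov(Xᵢ,Xⱼ); the off-diagonal part of the true-score variance is the same as above.
True-score variance = [20.9²·0.57 + 5.3²·0.63 + 5.9²·0.77 + 4.5²·0.67] + 185.816 = 307.05 + 185.816 = 492.866.
Reliability = 492.866 / 705.776 = 0.698.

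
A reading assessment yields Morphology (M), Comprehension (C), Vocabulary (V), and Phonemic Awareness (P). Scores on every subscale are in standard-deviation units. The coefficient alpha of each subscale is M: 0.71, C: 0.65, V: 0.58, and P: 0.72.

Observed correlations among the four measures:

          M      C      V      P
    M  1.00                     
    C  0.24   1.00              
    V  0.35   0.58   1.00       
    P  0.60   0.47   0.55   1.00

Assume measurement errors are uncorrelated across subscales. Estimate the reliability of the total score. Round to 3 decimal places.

Var(M+C+V+P) = 4 + 2·[0.24 + 0.35 + 0.60 + 0.58 + 0.47 + 0.55] = 4 + 5.58 = 9.58.
Because errors are independent across components, Cov(Tᵢ,Tⱼ) = Cov(Xᵢ,Xⱼ); the off-diagonal part of the true-score variance is the same as above.
True-score variance = [0.71 + 0.65 + 0.58 + 0.72] + 5.58 = 2.66 + 5.58 = 8.24.
Reliability = 8.24 / 9.58 = 0.860.

0.860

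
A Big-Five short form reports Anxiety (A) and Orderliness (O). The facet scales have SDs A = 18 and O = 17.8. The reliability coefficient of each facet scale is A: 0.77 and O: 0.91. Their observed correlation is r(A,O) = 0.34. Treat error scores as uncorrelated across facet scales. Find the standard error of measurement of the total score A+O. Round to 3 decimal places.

Var(total) = 640.84 + 217.872 = 858.712.
True-score variance = 537.804 + 217.872 = 755.676, so reliability = 0.8800.
Error variance = 858.712 − 755.676 = 103.036; SEM = √103.036 = 10.151.

10.151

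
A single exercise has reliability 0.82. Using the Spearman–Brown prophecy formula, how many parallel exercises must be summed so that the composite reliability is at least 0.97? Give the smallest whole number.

k ≥ ρ*(1−ρ₁)/(ρ₁(1−ρ*)) = 0.97·0.18 / (0.82·0.03) = 7.098.
Smallest integer k = 8.

8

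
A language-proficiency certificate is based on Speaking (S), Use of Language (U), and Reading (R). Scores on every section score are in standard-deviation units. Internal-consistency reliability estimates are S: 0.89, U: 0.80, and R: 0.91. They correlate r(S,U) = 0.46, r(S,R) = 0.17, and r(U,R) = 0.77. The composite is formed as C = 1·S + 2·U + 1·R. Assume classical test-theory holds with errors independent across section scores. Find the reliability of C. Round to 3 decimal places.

Var(C) = 1 + 2² + 1 + 2·[2·0.46 + 0.17 + 2·0.77] = 6 + 5.26 = 11.26.
Because errors are independent across components, Cov(Tᵢ,Tⱼ) = Cov(Xᵢ,Xⱼ); the off-diagonal part of the true-score variance is the same as above.
True-score variance = [0.89 + 2²·0.80 + 0.91] + 5.26 = 5 + 5.26 = 10.26.
Reliability = 10.26 / 11.26 = 0.911.

0.911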